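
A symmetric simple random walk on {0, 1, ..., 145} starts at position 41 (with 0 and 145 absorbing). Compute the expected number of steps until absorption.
E[τ | X_0 = 41] = 4264

Let v_k = E[τ | X_0 = k]. Boundary: v_0 = v_145 = 0. Recurrence: v_k = 1 + (v_{k-1} + v_{k+1})/2 for 1 ≤ k ≤ 144. The particular solution to v_k − (v_{k-1} + v_{k+1})/2 = 1 is v_k = −k^2. Adding homogeneous solution A + B k and matching boundaries gives v_k = k (145 − k). Substituting k = 41: v_41 = 41 · 104 = 4264.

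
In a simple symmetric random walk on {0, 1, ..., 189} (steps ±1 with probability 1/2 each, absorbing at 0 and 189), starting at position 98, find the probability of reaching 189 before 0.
P(hit 189 before 0) = 98/189 = 14/27

Let u_k = P(hit 189 before 0 | start at k). Then u_0 = 0, u_189 = 1, and u_k = u_{k-1}/2 + u_{k+1}/2 for 1 ≤ k ≤ 188. This harmonic recurrence is solved by u_k = k/189, giving u_98 = 98/189 = 14/27.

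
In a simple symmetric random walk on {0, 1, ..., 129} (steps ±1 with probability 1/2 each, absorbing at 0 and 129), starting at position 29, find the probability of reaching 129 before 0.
P(hit 129 before 0) = 29/129

Let u_k = P(hit 129 before 0 | start at k). Then u_0 = 0, u_129 = 1, and u_k = u_{k-1}/2 + u_{k+1}/2 for 1 ≤ k ≤ 128. This harmonic recurrence is solved by u_k = k/129, giving u_29 = 29/129.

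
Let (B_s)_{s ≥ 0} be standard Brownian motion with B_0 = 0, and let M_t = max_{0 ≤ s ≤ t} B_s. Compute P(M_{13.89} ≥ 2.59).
P(M_{13.89} ≥ 2.59) = 2·P(B_{13.89} ≥ 2.59) = 2(1 − Φ(2.59/√13.89)) ≈ 0.4871

By the reflection principle for Brownian motion, P(M_t ≥ a) = 2 · P(B_t ≥ a) for a ≥ 0. Since B_t ~ N(0, t), P(B_t ≥ 2.59) = 1 − Φ(2.59/√t) = 1 − Φ(2.59/√13.89) = 1 − Φ(0.6949). So
  P(M_{13.89} ≥ 2.59) = 2(1 − Φ(0.6949)) ≈ 0.4871.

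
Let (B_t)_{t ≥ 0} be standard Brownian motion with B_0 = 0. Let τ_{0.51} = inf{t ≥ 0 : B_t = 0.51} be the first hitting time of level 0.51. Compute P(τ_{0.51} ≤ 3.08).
P(τ_{0.51} ≤ 3.08) = 2(1 − Φ(0.51/√3.08)) = 2(1 − Φ(0.2906)) ≈ 0.7714

By the reflection principle for standard BM, P(τ_b ≤ t) = 2 · P(B_t ≥ b). Since B_t ~ N(0, t), P(B_t ≥ 0.51) = 1 − Φ(0.51/√t) = 1 − Φ(0.51/√3.08) = 1 − Φ(0.2906) ≈ 0.38568. Doubling: P(τ_{0.51} ≤ 3.08) ≈ 2 · 0.38568 = 0.77136 ≈ 0.7714.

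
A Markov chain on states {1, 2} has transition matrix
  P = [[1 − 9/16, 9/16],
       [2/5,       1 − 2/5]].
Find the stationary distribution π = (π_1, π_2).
π_1 = 32/77, π_2 = 45/77

Solve πP = π with π_1 + π_2 = 1. From πP = π: π_1 · (1 − 9/16) + π_2 · 2/5 = π_1 ⇒ π_2 · 2/5 = π_1 · 9/16 ⇒ π_2/π_1 = (9/16)/(2/5) = 45/32. Together with π_1 + π_2 = 1:
  π_1 = (2/5)/(9/16 + 2/5) = (2/5)/(77/80) = 32/77,
  π_2 = (9/16)/(9/16 + 2/5) = (9/16)/(77/80) = 45/77.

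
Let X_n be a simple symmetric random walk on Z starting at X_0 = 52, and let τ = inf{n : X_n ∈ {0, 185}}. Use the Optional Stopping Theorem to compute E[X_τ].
E[X_τ] = 52

X_n is a martingale and τ is a bounded-mean stopping time (indeed τ is finite a.s. with bounded expectation since the walk is in a bounded region). By the OST, E[X_τ] = E[X_0] = 52. Equivalently: E[X_τ] = 185 · P(hit 185 first) + 0 · P(hit 0 first) = 185 · (52/185) = 52.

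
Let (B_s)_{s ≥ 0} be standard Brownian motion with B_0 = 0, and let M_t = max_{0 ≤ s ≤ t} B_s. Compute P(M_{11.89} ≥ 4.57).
P(M_{11.89} ≥ 4.57) = 2·P(B_{11.89} ≥ 4.57) = 2(1 − Φ(4.57/√11.89)) ≈ 0.1851

By the reflection principle for Brownian motion, P(M_t ≥ a) = 2 · P(B_t ≥ a) for a ≥ 0. Since B_t ~ N(0, t), P(B_t ≥ 4.57) = 1 − Φ(4.57/√t) = 1 − Φ(4.57/√11.89) = 1 − Φ(1.3253). So
  P(M_{11.89} ≥ 4.57) = 2(1 − Φ(1.3253)) ≈ 0.1851.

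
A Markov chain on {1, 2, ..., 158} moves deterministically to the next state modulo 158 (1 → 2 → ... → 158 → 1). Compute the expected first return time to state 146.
E[T_146 | X_0 = 146] = 158

The chain cycles deterministically, so starting at state 146 it returns in exactly 158 steps. Equivalently, the stationary distribution is uniform π_j = 1/158 for every state j, so by Kac's formula E[T_146] = 1/π_146 = 158.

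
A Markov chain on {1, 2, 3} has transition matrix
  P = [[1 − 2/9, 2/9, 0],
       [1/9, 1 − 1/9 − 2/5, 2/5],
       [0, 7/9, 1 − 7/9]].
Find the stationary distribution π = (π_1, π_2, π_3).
π = (35/141, 70/141, 12/47)

This is a birth-death chain on three states, which satisfies detailed balance: π_1 · P_{12} = π_2 · P_{21} and π_2 · P_{23} = π_3 · P_{32}.
From π_1 · 2/9 = π_2 · 1/9: π_2/π_1 = (2/9)/(1/9) = 2.
From π_2 · 2/5 = π_3 · 7/9: π_3/π_2 = (2/5)/(7/9) = 18/35.
Take π_1 proportional to 1; then unnormalized π = (1, 2, 36/35). Normalize by dividing by the sum 141/35:
  π = (35/141, 70/141, 12/47).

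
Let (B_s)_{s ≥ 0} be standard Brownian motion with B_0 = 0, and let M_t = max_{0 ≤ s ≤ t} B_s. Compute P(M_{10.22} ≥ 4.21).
P(M_{10.22} ≥ 4.21) = 2·P(B_{10.22} ≥ 4.21) = 2(1 − Φ(4.21/√10.22)) ≈ 0.1879

By the reflection principle for Brownian motion, P(M_t ≥ a) = 2 · P(B_t ≥ a) for a ≥ 0. Since B_t ~ N(0, t), P(B_t ≥ 4.21) = 1 − Φ(4.21/√t) = 1 − Φ(4.21/√10.22) = 1 − Φ(1.3169). So
  P(M_{10.22} ≥ 4.21) = 2(1 − Φ(1.3169)) ≈ 0.1879.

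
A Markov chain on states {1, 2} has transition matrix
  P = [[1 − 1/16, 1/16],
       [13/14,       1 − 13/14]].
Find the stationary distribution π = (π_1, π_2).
π_1 = 104/111, π_2 = 7/111

Solve πP = π with π_1 + π_2 = 1. From πP = π: π_1 · (1 − 1/16) + π_2 · 13/14 = π_1 ⇒ π_2 · 13/14 = π_1 · 1/16 ⇒ π_2/π_1 = (1/16)/(13/14) = 7/104. Together with π_1 + π_2 = 1:
  π_1 = (13/14)/(1/16 + 13/14) = (13/14)/(111/112) = 104/111,
  π_2 = (1/16)/(1/16 + 13/14) = (1/16)/(111/112) = 7/111.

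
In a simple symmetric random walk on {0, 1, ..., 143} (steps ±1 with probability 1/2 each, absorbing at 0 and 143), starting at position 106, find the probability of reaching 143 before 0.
P(hit 143 before 0) = 106/143

Let u_k = P(hit 143 before 0 | start at k). Then u_0 = 0, u_143 = 1, and u_k = u_{k-1}/2 + u_{k+1}/2 for 1 ≤ k ≤ 142. This harmonic recurrence is solved by u_k = k/143, giving u_106 = 106/143.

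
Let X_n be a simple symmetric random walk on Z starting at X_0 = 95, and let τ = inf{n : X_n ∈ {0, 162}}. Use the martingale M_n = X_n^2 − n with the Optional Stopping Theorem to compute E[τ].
E[τ] = 6365

M_n = X_n^2 − n is a martingale (since E[X_{n+1}^2 | F_n] = X_n^2 + 1). By OST (τ has finite mean in a bounded region), E[M_τ] = E[M_0] = X_0^2 − 0 = 95^2 = 9025. Also E[M_τ] = E[X_τ^2] − E[τ]. The walk exits at 0 or 162, with P(hit 162 first) = 95/162, so E[X_τ^2] = 162^2 · 95/162 + 0 = 15390. Thus E[τ] = E[X_τ^2] − E[M_τ] = 15390 − 9025 = 6365 = 95(162 − 95) = 6365.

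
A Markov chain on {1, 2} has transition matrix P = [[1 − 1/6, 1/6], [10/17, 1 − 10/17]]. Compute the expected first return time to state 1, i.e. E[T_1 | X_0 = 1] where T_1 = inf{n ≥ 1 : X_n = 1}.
E[T_1 | X_0 = 1] = 1/π_1 = 77/60

For an irreducible recurrent Markov chain with stationary distribution π, E[T_i | X_0 = i] = 1/π_i (Kac's formula). Here π_1 = (10/17)/(1/6 + 10/17) = (10/17)/(77/102) = 60/77, so E[T_1 | X_0 = 1] = 1/π_1 = (1/6 + 10/17)/(10/17) = (77/102)/(10/17) = 77/60.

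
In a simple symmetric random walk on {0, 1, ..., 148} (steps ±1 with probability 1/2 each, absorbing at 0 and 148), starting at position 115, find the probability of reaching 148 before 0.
P(hit 148 before 0) = 115/148

Let u_k = P(hit 148 before 0 | start at k). Then u_0 = 0, u_148 = 1, and u_k = u_{k-1}/2 + u_{k+1}/2 for 1 ≤ k ≤ 147. This harmonic recurrence is solved by u_k = k/148, giving u_115 = 115/148.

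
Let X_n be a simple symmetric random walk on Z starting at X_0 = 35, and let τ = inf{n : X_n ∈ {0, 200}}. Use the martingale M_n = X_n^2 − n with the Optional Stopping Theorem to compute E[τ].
E[τ] = 5775

M_n = X_n^2 − n is a martingale (since E[X_{n+1}^2 | F_n] = X_n^2 + 1). By OST (τ has finite mean in a bounded region), E[M_τ] = E[M_0] = X_0^2 − 0 = 35^2 = 1225. Also E[M_τ] = E[X_τ^2] − E[τ]. The walk exits at 0 or 200, with P(hit 200 first) = 35/200, so E[X_τ^2] = 200^2 · 35/200 + 0 = 7000. Thus E[τ] = E[X_τ^2] − E[M_τ] = 7000 − 1225 = 5775 = 35(200 − 35) = 5775.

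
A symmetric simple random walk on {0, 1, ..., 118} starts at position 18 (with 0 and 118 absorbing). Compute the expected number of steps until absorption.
E[τ | X_0 = 18] = 1800

Let v_k = E[τ | X_0 = k]. Boundary: v_0 = v_118 = 0. Recurrence: v_k = 1 + (v_{k-1} + v_{k+1})/2 for 1 ≤ k ≤ 117. The particular solution to v_k − (v_{k-1} + v_{k+1})/2 = 1 is v_k = −k^2. Adding homogeneous solution A + B k and matching boundaries gives v_k = k (118 − k). Substituting k = 18: v_18 = 18 · 100 = 1800.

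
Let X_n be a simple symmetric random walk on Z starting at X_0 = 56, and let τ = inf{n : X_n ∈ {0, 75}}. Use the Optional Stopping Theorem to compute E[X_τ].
E[X_τ] = 56

X_n is a martingale and τ is a bounded-mean stopping time (indeed τ is finite a.s. with bounded expectation since the walk is in a bounded region). By the OST, E[X_τ] = E[X_0] = 56. Equivalently: E[X_τ] = 75 · P(hit 75 first) + 0 · P(hit 0 first) = 75 · (56/75) = 56.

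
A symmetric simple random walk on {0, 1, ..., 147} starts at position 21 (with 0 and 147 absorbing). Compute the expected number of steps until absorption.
E[τ | X_0 = 21] = 2646

Let v_k = E[τ | X_0 = k]. Boundary: v_0 = v_147 = 0. Recurrence: v_k = 1 + (v_{k-1} + v_{k+1})/2 for 1 ≤ k ≤ 146. The particular solution to v_k − (v_{k-1} + v_{k+1})/2 = 1 is v_k = −k^2. Adding homogeneous solution A + B k and matching boundaries gives v_k = k (147 − k). Substituting k = 21: v_21 = 21 · 126 = 2646.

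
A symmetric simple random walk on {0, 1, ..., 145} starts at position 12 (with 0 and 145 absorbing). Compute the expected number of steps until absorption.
E[τ | X_0 = 12] = 1596

Let v_k = E[τ | X_0 = k]. Boundary: v_0 = v_145 = 0. Recurrence: v_k = 1 + (v_{k-1} + v_{k+1})/2 for 1 ≤ k ≤ 144. The particular solution to v_k − (v_{k-1} + v_{k+1})/2 = 1 is v_k = −k^2. Adding homogeneous solution A + B k and matching boundaries gives v_k = k (145 − k). Substituting k = 12: v_12 = 12 · 133 = 1596.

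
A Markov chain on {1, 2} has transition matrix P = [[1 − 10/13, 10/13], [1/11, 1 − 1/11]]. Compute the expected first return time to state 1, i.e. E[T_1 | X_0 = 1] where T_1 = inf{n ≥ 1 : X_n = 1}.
E[T_1 | X_0 = 1] = 1/π_1 = 123/13

For an irreducible recurrent Markov chain with stationary distribution π, E[T_i | X_0 = i] = 1/π_i (Kac's formula). Here π_1 = (1/11)/(10/13 + 1/11) = (1/11)/(123/143) = 13/123, so E[T_1 | X_0 = 1] = 1/π_1 = (10/13 + 1/11)/(1/11) = (123/143)/(1/11) = 123/13.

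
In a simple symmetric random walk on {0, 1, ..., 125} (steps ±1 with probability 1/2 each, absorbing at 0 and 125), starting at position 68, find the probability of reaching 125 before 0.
P(hit 125 before 0) = 68/125

Let u_k = P(hit 125 before 0 | start at k). Then u_0 = 0, u_125 = 1, and u_k = u_{k-1}/2 + u_{k+1}/2 for 1 ≤ k ≤ 124. This harmonic recurrence is solved by u_k = k/125, giving u_68 = 68/125.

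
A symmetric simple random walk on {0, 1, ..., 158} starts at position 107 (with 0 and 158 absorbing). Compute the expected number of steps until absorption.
E[τ | X_0 = 107] = 5457

Let v_k = E[τ | X_0 = k]. Boundary: v_0 = v_158 = 0. Recurrence: v_k = 1 + (v_{k-1} + v_{k+1})/2 for 1 ≤ k ≤ 157. The particular solution to v_k − (v_{k-1} + v_{k+1})/2 = 1 is v_k = −k^2. Adding homogeneous solution A + B k and matching boundaries gives v_k = k (158 − k). Substituting k = 107: v_107 = 107 · 51 = 5457.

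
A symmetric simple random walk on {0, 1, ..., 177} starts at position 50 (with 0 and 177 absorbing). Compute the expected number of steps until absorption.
E[τ | X_0 = 50] = 6350

Let v_k = E[τ | X_0 = k]. Boundary: v_0 = v_177 = 0. Recurrence: v_k = 1 + (v_{k-1} + v_{k+1})/2 for 1 ≤ k ≤ 176. The particular solution to v_k − (v_{k-1} + v_{k+1})/2 = 1 is v_k = −k^2. Adding homogeneous solution A + B k and matching boundaries gives v_k = k (177 − k). Substituting k = 50: v_50 = 50 · 127 = 6350.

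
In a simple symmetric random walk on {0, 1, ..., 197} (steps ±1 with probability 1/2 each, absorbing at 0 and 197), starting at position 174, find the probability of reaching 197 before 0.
P(hit 197 before 0) = 174/197

Let u_k = P(hit 197 before 0 | start at k). Then u_0 = 0, u_197 = 1, and u_k = u_{k-1}/2 + u_{k+1}/2 for 1 ≤ k ≤ 196. This harmonic recurrence is solved by u_k = k/197, giving u_174 = 174/197.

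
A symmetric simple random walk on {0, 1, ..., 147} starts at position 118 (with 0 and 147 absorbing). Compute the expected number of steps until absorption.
E[τ | X_0 = 118] = 3422

Let v_k = E[τ | X_0 = k]. Boundary: v_0 = v_147 = 0. Recurrence: v_k = 1 + (v_{k-1} + v_{k+1})/2 for 1 ≤ k ≤ 146. The particular solution to v_k − (v_{k-1} + v_{k+1})/2 = 1 is v_k = −k^2. Adding homogeneous solution A + B k and matching boundaries gives v_k = k (147 − k). Substituting k = 118: v_118 = 118 · 29 = 3422.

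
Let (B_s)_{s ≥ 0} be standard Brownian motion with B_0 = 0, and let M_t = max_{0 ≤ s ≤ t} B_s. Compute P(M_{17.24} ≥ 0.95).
P(M_{17.24} ≥ 0.95) = 2·P(B_{17.24} ≥ 0.95) = 2(1 − Φ(0.95/√17.24)) ≈ 0.8190

By the reflection principle for Brownian motion, P(M_t ≥ a) = 2 · P(B_t ≥ a) for a ≥ 0. Since B_t ~ N(0, t), P(B_t ≥ 0.95) = 1 − Φ(0.95/√t) = 1 − Φ(0.95/√17.24) = 1 − Φ(0.2288). So
  P(M_{17.24} ≥ 0.95) = 2(1 − Φ(0.2288)) ≈ 0.8190.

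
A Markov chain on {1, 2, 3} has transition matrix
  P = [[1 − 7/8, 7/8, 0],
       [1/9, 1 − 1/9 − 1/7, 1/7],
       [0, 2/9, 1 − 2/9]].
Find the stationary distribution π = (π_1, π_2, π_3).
π = (16/223, 126/223, 81/223)

This is a birth-death chain on three states, which satisfies detailed balance: π_1 · P_{12} = π_2 · P_{21} and π_2 · P_{23} = π_3 · P_{32}.
From π_1 · 7/8 = π_2 · 1/9: π_2/π_1 = (7/8)/(1/9) = 63/8.
From π_2 · 1/7 = π_3 · 2/9: π_3/π_2 = (1/7)/(2/9) = 9/14.
Take π_1 proportional to 1; then unnormalized π = (1, 63/8, 81/16). Normalize by dividing by the sum 223/16:
  π = (16/223, 126/223, 81/223).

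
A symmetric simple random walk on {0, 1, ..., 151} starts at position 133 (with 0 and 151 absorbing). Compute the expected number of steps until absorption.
E[τ | X_0 = 133] = 2394

Let v_k = E[τ | X_0 = k]. Boundary: v_0 = v_151 = 0. Recurrence: v_k = 1 + (v_{k-1} + v_{k+1})/2 for 1 ≤ k ≤ 150. The particular solution to v_k − (v_{k-1} + v_{k+1})/2 = 1 is v_k = −k^2. Adding homogeneous solution A + B k and matching boundaries gives v_k = k (151 − k). Substituting k = 133: v_133 = 133 · 18 = 2394.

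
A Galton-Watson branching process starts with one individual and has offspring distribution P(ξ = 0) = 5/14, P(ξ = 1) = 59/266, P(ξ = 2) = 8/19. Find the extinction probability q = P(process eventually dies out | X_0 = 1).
q = 95/112

The pgf is f(s) = 5/14 + 59/266·s + 8/19·s². The extinction probability q is the smallest fixed point of f in [0, 1]. Setting s = f(s):
  8/19·s² + (59/266 − 1)·s + 5/14 = 0
  8/19·s² − (5/14 + 8/19)·s + 5/14 = 0
which factors as (s − 1)·(8/19·s − 5/14) = 0, giving roots s = 1 and s = (5/14)/(8/19) = 95/112.
Mean offspring μ = 59/266 + 2·8/19 = 283/266 > 1 (supercritical), so q < 1. The extinction probability is the smaller root: q = (5/14)/(8/19) = 95/112.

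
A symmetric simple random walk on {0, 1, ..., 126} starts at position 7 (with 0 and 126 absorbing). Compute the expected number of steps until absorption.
E[τ | X_0 = 7] = 833

Let v_k = E[τ | X_0 = k]. Boundary: v_0 = v_126 = 0. Recurrence: v_k = 1 + (v_{k-1} + v_{k+1})/2 for 1 ≤ k ≤ 125. The particular solution to v_k − (v_{k-1} + v_{k+1})/2 = 1 is v_k = −k^2. Adding homogeneous solution A + B k and matching boundaries gives v_k = k (126 − k). Substituting k = 7: v_7 = 7 · 119 = 833.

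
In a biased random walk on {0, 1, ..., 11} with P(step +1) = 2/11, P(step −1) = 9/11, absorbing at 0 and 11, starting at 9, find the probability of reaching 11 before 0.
P(hit 11 before 0) = (1 − (9/2)^9) / (1 − (9/2)^11) = 221382844/4483008223

Let u_k denote P(reach 11 before 0 | start at k). Boundary: u_0 = 0, u_11 = 1. Recurrence: u_k = 2/11·u_{k+1} + 9/11·u_{k-1} for 1 ≤ k ≤ 10. Try u_k = A + B·r^k with r = q/p = (9/11)/(2/11) = 9/2. Substitution satisfies the recurrence; boundary conditions give:
  u_k = (1 − r^k) / (1 − r^N) = (1 − (9/2)^9) / (1 − (9/2)^11) = 221382844/4483008223.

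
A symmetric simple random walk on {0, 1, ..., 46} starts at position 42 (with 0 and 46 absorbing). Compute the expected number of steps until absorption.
E[τ | X_0 = 42] = 168

Let v_k = E[τ | X_0 = k]. Boundary: v_0 = v_46 = 0. Recurrence: v_k = 1 + (v_{k-1} + v_{k+1})/2 for 1 ≤ k ≤ 45. The particular solution to v_k − (v_{k-1} + v_{k+1})/2 = 1 is v_k = −k^2. Adding homogeneous solution A + B k and matching boundaries gives v_k = k (46 − k). Substituting k = 42: v_42 = 42 · 4 = 168.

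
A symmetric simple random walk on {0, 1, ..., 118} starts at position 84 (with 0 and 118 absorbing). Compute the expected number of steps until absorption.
E[τ | X_0 = 84] = 2856

Let v_k = E[τ | X_0 = k]. Boundary: v_0 = v_118 = 0. Recurrence: v_k = 1 + (v_{k-1} + v_{k+1})/2 for 1 ≤ k ≤ 117. The particular solution to v_k − (v_{k-1} + v_{k+1})/2 = 1 is v_k = −k^2. Adding homogeneous solution A + B k and matching boundaries gives v_k = k (118 − k). Substituting k = 84: v_84 = 84 · 34 = 2856.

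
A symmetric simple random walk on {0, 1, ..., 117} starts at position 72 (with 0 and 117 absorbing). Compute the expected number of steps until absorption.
E[τ | X_0 = 72] = 3240

Let v_k = E[τ | X_0 = k]. Boundary: v_0 = v_117 = 0. Recurrence: v_k = 1 + (v_{k-1} + v_{k+1})/2 for 1 ≤ k ≤ 116. The particular solution to v_k − (v_{k-1} + v_{k+1})/2 = 1 is v_k = −k^2. Adding homogeneous solution A + B k and matching boundaries gives v_k = k (117 − k). Substituting k = 72: v_72 = 72 · 45 = 3240.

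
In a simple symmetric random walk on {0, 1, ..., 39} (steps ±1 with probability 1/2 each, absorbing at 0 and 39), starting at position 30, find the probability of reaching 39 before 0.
P(hit 39 before 0) = 30/39 = 10/13

Let u_k = P(hit 39 before 0 | start at k). Then u_0 = 0, u_39 = 1, and u_k = u_{k-1}/2 + u_{k+1}/2 for 1 ≤ k ≤ 38. This harmonic recurrence is solved by u_k = k/39, giving u_30 = 30/39 = 10/13.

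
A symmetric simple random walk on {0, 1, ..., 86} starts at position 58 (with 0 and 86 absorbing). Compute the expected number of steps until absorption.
E[τ | X_0 = 58] = 1624

Let v_k = E[τ | X_0 = k]. Boundary: v_0 = v_86 = 0. Recurrence: v_k = 1 + (v_{k-1} + v_{k+1})/2 for 1 ≤ k ≤ 85. The particular solution to v_k − (v_{k-1} + v_{k+1})/2 = 1 is v_k = −k^2. Adding homogeneous solution A + B k and matching boundaries gives v_k = k (86 − k). Substituting k = 58: v_58 = 58 · 28 = 1624.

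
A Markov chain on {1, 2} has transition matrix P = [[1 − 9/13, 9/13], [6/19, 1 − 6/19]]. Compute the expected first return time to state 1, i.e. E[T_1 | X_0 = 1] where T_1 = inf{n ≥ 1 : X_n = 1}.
E[T_1 | X_0 = 1] = 1/π_1 = 83/26

For an irreducible recurrent Markov chain with stationary distribution π, E[T_i | X_0 = i] = 1/π_i (Kac's formula). Here π_1 = (6/19)/(9/13 + 6/19) = (6/19)/(249/247) = 26/83, so E[T_1 | X_0 = 1] = 1/π_1 = (9/13 + 6/19)/(6/19) = (249/247)/(6/19) = 83/26.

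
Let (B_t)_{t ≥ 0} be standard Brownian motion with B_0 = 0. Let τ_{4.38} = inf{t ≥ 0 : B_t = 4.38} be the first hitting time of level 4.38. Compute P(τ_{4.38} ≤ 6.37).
P(τ_{4.38} ≤ 6.37) = 2(1 − Φ(4.38/√6.37)) = 2(1 − Φ(1.7354)) ≈ 0.0827

By the reflection principle for standard BM, P(τ_b ≤ t) = 2 · P(B_t ≥ b). Since B_t ~ N(0, t), P(B_t ≥ 4.38) = 1 − Φ(4.38/√t) = 1 − Φ(4.38/√6.37) = 1 − Φ(1.7354) ≈ 0.04133. Doubling: P(τ_{4.38} ≤ 6.37) ≈ 2 · 0.04133 = 0.08266 ≈ 0.0827.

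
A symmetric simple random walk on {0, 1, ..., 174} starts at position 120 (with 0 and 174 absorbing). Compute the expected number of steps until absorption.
E[τ | X_0 = 120] = 6480

Let v_k = E[τ | X_0 = k]. Boundary: v_0 = v_174 = 0. Recurrence: v_k = 1 + (v_{k-1} + v_{k+1})/2 for 1 ≤ k ≤ 173. The particular solution to v_k − (v_{k-1} + v_{k+1})/2 = 1 is v_k = −k^2. Adding homogeneous solution A + B k and matching boundaries gives v_k = k (174 − k). Substituting k = 120: v_120 = 120 · 54 = 6480.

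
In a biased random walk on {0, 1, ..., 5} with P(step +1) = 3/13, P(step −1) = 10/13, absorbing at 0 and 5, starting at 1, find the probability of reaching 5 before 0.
P(hit 5 before 0) = (1 − (10/3)^1) / (1 − (10/3)^5) = 81/14251

Let u_k denote P(reach 5 before 0 | start at k). Boundary: u_0 = 0, u_5 = 1. Recurrence: u_k = 3/13·u_{k+1} + 10/13·u_{k-1} for 1 ≤ k ≤ 4. Try u_k = A + B·r^k with r = q/p = (10/13)/(3/13) = 10/3. Substitution satisfies the recurrence; boundary conditions give:
  u_k = (1 − r^k) / (1 − r^N) = (1 − (10/3)^1) / (1 − (10/3)^5) = 81/14251.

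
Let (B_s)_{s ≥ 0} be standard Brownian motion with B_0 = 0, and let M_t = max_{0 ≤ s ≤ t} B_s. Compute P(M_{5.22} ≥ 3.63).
P(M_{5.22} ≥ 3.63) = 2·P(B_{5.22} ≥ 3.63) = 2(1 − Φ(3.63/√5.22)) ≈ 0.1121

By the reflection principle for Brownian motion, P(M_t ≥ a) = 2 · P(B_t ≥ a) for a ≥ 0. Since B_t ~ N(0, t), P(B_t ≥ 3.63) = 1 − Φ(3.63/√t) = 1 − Φ(3.63/√5.22) = 1 − Φ(1.5888). So
  P(M_{5.22} ≥ 3.63) = 2(1 − Φ(1.5888)) ≈ 0.1121.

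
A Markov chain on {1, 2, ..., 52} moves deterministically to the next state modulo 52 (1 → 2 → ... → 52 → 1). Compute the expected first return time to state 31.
E[T_31 | X_0 = 31] = 52

The chain cycles deterministically, so starting at state 31 it returns in exactly 52 steps. Equivalently, the stationary distribution is uniform π_j = 1/52 for every state j, so by Kac's formula E[T_31] = 1/π_31 = 52.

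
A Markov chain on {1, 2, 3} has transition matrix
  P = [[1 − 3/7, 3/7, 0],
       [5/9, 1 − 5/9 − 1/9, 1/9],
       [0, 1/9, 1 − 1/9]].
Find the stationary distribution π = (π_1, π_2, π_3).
π = (35/89, 27/89, 27/89)

This is a birth-death chain on three states, which satisfies detailed balance: π_1 · P_{12} = π_2 · P_{21} and π_2 · P_{23} = π_3 · P_{32}.
From π_1 · 3/7 = π_2 · 5/9: π_2/π_1 = (3/7)/(5/9) = 27/35.
From π_2 · 1/9 = π_3 · 1/9: π_3/π_2 = (1/9)/(1/9) = 1.
Take π_1 proportional to 1; then unnormalized π = (1, 27/35, 27/35). Normalize by dividing by the sum 89/35:
  π = (35/89, 27/89, 27/89).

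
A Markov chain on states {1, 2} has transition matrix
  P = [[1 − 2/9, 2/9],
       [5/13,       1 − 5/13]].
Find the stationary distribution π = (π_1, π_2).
π_1 = 45/71, π_2 = 26/71

Solve πP = π with π_1 + π_2 = 1. From πP = π: π_1 · (1 − 2/9) + π_2 · 5/13 = π_1 ⇒ π_2 · 5/13 = π_1 · 2/9 ⇒ π_2/π_1 = (2/9)/(5/13) = 26/45. Together with π_1 + π_2 = 1:
  π_1 = (5/13)/(2/9 + 5/13) = (5/13)/(71/117) = 45/71,
  π_2 = (2/9)/(2/9 + 5/13) = (2/9)/(71/117) = 26/71.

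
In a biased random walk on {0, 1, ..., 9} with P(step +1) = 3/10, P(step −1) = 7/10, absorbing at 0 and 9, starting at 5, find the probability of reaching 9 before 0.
P(hit 9 before 0) = (1 − (7/3)^5) / (1 − (7/3)^9) = 335421/10083481

Let u_k denote P(reach 9 before 0 | start at k). Boundary: u_0 = 0, u_9 = 1. Recurrence: u_k = 3/10·u_{k+1} + 7/10·u_{k-1} for 1 ≤ k ≤ 8. Try u_k = A + B·r^k with r = q/p = (7/10)/(3/10) = 7/3. Substitution satisfies the recurrence; boundary conditions give:
  u_k = (1 − r^k) / (1 − r^N) = (1 − (7/3)^5) / (1 − (7/3)^9) = 335421/10083481.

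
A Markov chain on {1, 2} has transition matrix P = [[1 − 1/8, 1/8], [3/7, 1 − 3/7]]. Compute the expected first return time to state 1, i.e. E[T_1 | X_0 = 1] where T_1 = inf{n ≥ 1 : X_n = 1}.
E[T_1 | X_0 = 1] = 1/π_1 = 31/24

For an irreducible recurrent Markov chain with stationary distribution π, E[T_i | X_0 = i] = 1/π_i (Kac's formula). Here π_1 = (3/7)/(1/8 + 3/7) = (3/7)/(31/56) = 24/31, so E[T_1 | X_0 = 1] = 1/π_1 = (1/8 + 3/7)/(3/7) = (31/56)/(3/7) = 31/24.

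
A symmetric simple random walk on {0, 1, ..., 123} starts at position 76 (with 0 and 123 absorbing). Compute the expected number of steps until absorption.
E[τ | X_0 = 76] = 3572

Let v_k = E[τ | X_0 = k]. Boundary: v_0 = v_123 = 0. Recurrence: v_k = 1 + (v_{k-1} + v_{k+1})/2 for 1 ≤ k ≤ 122. The particular solution to v_k − (v_{k-1} + v_{k+1})/2 = 1 is v_k = −k^2. Adding homogeneous solution A + B k and matching boundaries gives v_k = k (123 − k). Substituting k = 76: v_76 = 76 · 47 = 3572.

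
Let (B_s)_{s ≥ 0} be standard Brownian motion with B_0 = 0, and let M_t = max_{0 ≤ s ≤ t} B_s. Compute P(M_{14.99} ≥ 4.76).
P(M_{14.99} ≥ 4.76) = 2·P(B_{14.99} ≥ 4.76) = 2(1 − Φ(4.76/√14.99)) ≈ 0.2189

By the reflection principle for Brownian motion, P(M_t ≥ a) = 2 · P(B_t ≥ a) for a ≥ 0. Since B_t ~ N(0, t), P(B_t ≥ 4.76) = 1 − Φ(4.76/√t) = 1 − Φ(4.76/√14.99) = 1 − Φ(1.2294). So
  P(M_{14.99} ≥ 4.76) = 2(1 − Φ(1.2294)) ≈ 0.2189.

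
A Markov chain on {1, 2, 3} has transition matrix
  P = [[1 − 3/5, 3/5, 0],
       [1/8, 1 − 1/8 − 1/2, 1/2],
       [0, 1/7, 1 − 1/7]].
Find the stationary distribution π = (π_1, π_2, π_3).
π = (5/113, 24/113, 84/113)

This is a birth-death chain on three states, which satisfies detailed balance: π_1 · P_{12} = π_2 · P_{21} and π_2 · P_{23} = π_3 · P_{32}.
From π_1 · 3/5 = π_2 · 1/8: π_2/π_1 = (3/5)/(1/8) = 24/5.
From π_2 · 1/2 = π_3 · 1/7: π_3/π_2 = (1/2)/(1/7) = 7/2.
Take π_1 proportional to 1; then unnormalized π = (1, 24/5, 84/5). Normalize by dividing by the sum 113/5:
  π = (5/113, 24/113, 84/113).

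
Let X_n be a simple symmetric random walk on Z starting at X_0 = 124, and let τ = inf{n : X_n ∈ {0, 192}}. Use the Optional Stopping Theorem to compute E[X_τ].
E[X_τ] = 124

X_n is a martingale and τ is a bounded-mean stopping time (indeed τ is finite a.s. with bounded expectation since the walk is in a bounded region). By the OST, E[X_τ] = E[X_0] = 124. Equivalently: E[X_τ] = 192 · P(hit 192 first) + 0 · P(hit 0 first) = 192 · (124/192) = 124.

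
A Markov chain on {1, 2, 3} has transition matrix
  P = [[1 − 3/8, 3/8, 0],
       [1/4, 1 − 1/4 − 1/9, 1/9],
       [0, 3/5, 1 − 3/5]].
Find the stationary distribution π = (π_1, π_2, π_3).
π = (9/25, 27/50, 1/10)

This is a birth-death chain on three states, which satisfies detailed balance: π_1 · P_{12} = π_2 · P_{21} and π_2 · P_{23} = π_3 · P_{32}.
From π_1 · 3/8 = π_2 · 1/4: π_2/π_1 = (3/8)/(1/4) = 3/2.
From π_2 · 1/9 = π_3 · 3/5: π_3/π_2 = (1/9)/(3/5) = 5/27.
Take π_1 proportional to 1; then unnormalized π = (1, 3/2, 5/18). Normalize by dividing by the sum 25/9:
  π = (9/25, 27/50, 1/10).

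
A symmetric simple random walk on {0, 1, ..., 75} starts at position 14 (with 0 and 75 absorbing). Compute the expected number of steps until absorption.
E[τ | X_0 = 14] = 854

Let v_k = E[τ | X_0 = k]. Boundary: v_0 = v_75 = 0. Recurrence: v_k = 1 + (v_{k-1} + v_{k+1})/2 for 1 ≤ k ≤ 74. The particular solution to v_k − (v_{k-1} + v_{k+1})/2 = 1 is v_k = −k^2. Adding homogeneous solution A + B k and matching boundaries gives v_k = k (75 − k). Substituting k = 14: v_14 = 14 · 61 = 854.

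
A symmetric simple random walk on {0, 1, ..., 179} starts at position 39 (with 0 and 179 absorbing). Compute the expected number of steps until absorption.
E[τ | X_0 = 39] = 5460

Let v_k = E[τ | X_0 = k]. Boundary: v_0 = v_179 = 0. Recurrence: v_k = 1 + (v_{k-1} + v_{k+1})/2 for 1 ≤ k ≤ 178. The particular solution to v_k − (v_{k-1} + v_{k+1})/2 = 1 is v_k = −k^2. Adding homogeneous solution A + B k and matching boundaries gives v_k = k (179 − k). Substituting k = 39: v_39 = 39 · 140 = 5460.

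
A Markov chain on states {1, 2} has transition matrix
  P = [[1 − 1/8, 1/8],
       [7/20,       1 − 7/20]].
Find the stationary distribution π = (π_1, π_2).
π_1 = 14/19, π_2 = 5/19

Solve πP = π with π_1 + π_2 = 1. From πP = π: π_1 · (1 − 1/8) + π_2 · 7/20 = π_1 ⇒ π_2 · 7/20 = π_1 · 1/8 ⇒ π_2/π_1 = (1/8)/(7/20) = 5/14. Together with π_1 + π_2 = 1:
  π_1 = (7/20)/(1/8 + 7/20) = (7/20)/(19/40) = 14/19,
  π_2 = (1/8)/(1/8 + 7/20) = (1/8)/(19/40) = 5/19.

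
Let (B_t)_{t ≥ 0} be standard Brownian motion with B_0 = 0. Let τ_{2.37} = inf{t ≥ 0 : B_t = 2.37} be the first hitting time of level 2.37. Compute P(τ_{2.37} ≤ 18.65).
P(τ_{2.37} ≤ 18.65) = 2(1 − Φ(2.37/√18.65)) = 2(1 − Φ(0.5488)) ≈ 0.5831

By the reflection principle for standard BM, P(τ_b ≤ t) = 2 · P(B_t ≥ b). Since B_t ~ N(0, t), P(B_t ≥ 2.37) = 1 − Φ(2.37/√t) = 1 − Φ(2.37/√18.65) = 1 − Φ(0.5488) ≈ 0.29157. Doubling: P(τ_{2.37} ≤ 18.65) ≈ 2 · 0.29157 = 0.58314 ≈ 0.5831.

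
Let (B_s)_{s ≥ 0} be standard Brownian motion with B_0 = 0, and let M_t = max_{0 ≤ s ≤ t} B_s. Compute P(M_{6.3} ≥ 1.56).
P(M_{6.3} ≥ 1.56) = 2·P(B_{6.3} ≥ 1.56) = 2(1 − Φ(1.56/√6.3)) ≈ 0.5343

By the reflection principle for Brownian motion, P(M_t ≥ a) = 2 · P(B_t ≥ a) for a ≥ 0. Since B_t ~ N(0, t), P(B_t ≥ 1.56) = 1 − Φ(1.56/√t) = 1 − Φ(1.56/√6.3) = 1 − Φ(0.6215). So
  P(M_{6.3} ≥ 1.56) = 2(1 − Φ(0.6215)) ≈ 0.5343.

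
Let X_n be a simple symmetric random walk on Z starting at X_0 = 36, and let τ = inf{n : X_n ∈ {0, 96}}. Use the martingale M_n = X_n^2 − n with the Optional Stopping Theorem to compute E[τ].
E[τ] = 2160

M_n = X_n^2 − n is a martingale (since E[X_{n+1}^2 | F_n] = X_n^2 + 1). By OST (τ has finite mean in a bounded region), E[M_τ] = E[M_0] = X_0^2 − 0 = 36^2 = 1296. Also E[M_τ] = E[X_τ^2] − E[τ]. The walk exits at 0 or 96, with P(hit 96 first) = 36/96, so E[X_τ^2] = 96^2 · 36/96 + 0 = 3456. Thus E[τ] = E[X_τ^2] − E[M_τ] = 3456 − 1296 = 2160 = 36(96 − 36) = 2160.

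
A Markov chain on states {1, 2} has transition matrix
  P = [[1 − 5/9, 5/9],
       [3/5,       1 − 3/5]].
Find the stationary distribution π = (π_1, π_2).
π_1 = 27/52, π_2 = 25/52

Solve πP = π with π_1 + π_2 = 1. From πP = π: π_1 · (1 − 5/9) + π_2 · 3/5 = π_1 ⇒ π_2 · 3/5 = π_1 · 5/9 ⇒ π_2/π_1 = (5/9)/(3/5) = 25/27. Together with π_1 + π_2 = 1:
  π_1 = (3/5)/(5/9 + 3/5) = (3/5)/(52/45) = 27/52,
  π_2 = (5/9)/(5/9 + 3/5) = (5/9)/(52/45) = 25/52.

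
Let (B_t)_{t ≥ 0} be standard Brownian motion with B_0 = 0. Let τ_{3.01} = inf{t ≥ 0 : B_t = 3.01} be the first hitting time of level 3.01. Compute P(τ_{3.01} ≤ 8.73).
P(τ_{3.01} ≤ 8.73) = 2(1 − Φ(3.01/√8.73)) = 2(1 − Φ(1.0187)) ≈ 0.3083

By the reflection principle for standard BM, P(τ_b ≤ t) = 2 · P(B_t ≥ b). Since B_t ~ N(0, t), P(B_t ≥ 3.01) = 1 − Φ(3.01/√t) = 1 − Φ(3.01/√8.73) = 1 − Φ(1.0187) ≈ 0.15417. Doubling: P(τ_{3.01} ≤ 8.73) ≈ 2 · 0.15417 = 0.30834 ≈ 0.3083.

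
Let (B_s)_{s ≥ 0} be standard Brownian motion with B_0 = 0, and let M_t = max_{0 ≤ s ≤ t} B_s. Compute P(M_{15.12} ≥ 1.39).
P(M_{15.12} ≥ 1.39) = 2·P(B_{15.12} ≥ 1.39) = 2(1 − Φ(1.39/√15.12)) ≈ 0.7207

By the reflection principle for Brownian motion, P(M_t ≥ a) = 2 · P(B_t ≥ a) for a ≥ 0. Since B_t ~ N(0, t), P(B_t ≥ 1.39) = 1 − Φ(1.39/√t) = 1 − Φ(1.39/√15.12) = 1 − Φ(0.3575). So
  P(M_{15.12} ≥ 1.39) = 2(1 − Φ(0.3575)) ≈ 0.7207.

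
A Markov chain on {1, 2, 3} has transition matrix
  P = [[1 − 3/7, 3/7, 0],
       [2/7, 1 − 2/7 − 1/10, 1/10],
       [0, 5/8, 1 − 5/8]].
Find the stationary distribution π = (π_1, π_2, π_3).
π = (50/137, 75/137, 12/137)

This is a birth-death chain on three states, which satisfies detailed balance: π_1 · P_{12} = π_2 · P_{21} and π_2 · P_{23} = π_3 · P_{32}.
From π_1 · 3/7 = π_2 · 2/7: π_2/π_1 = (3/7)/(2/7) = 3/2.
From π_2 · 1/10 = π_3 · 5/8: π_3/π_2 = (1/10)/(5/8) = 4/25.
Take π_1 proportional to 1; then unnormalized π = (1, 3/2, 6/25). Normalize by dividing by the sum 137/50:
  π = (50/137, 75/137, 12/137).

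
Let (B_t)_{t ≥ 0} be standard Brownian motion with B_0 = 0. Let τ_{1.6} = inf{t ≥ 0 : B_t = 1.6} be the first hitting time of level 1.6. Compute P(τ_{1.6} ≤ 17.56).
P(τ_{1.6} ≤ 17.56) = 2(1 − Φ(1.6/√17.56)) = 2(1 − Φ(0.3818)) ≈ 0.7026

By the reflection principle for standard BM, P(τ_b ≤ t) = 2 · P(B_t ≥ b). Since B_t ~ N(0, t), P(B_t ≥ 1.6) = 1 − Φ(1.6/√t) = 1 − Φ(1.6/√17.56) = 1 − Φ(0.3818) ≈ 0.35130. Doubling: P(τ_{1.6} ≤ 17.56) ≈ 2 · 0.35130 = 0.70260 ≈ 0.7026.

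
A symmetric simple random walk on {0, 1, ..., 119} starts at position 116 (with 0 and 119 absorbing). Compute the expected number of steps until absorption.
E[τ | X_0 = 116] = 348

Let v_k = E[τ | X_0 = k]. Boundary: v_0 = v_119 = 0. Recurrence: v_k = 1 + (v_{k-1} + v_{k+1})/2 for 1 ≤ k ≤ 118. The particular solution to v_k − (v_{k-1} + v_{k+1})/2 = 1 is v_k = −k^2. Adding homogeneous solution A + B k and matching boundaries gives v_k = k (119 − k). Substituting k = 116: v_116 = 116 · 3 = 348.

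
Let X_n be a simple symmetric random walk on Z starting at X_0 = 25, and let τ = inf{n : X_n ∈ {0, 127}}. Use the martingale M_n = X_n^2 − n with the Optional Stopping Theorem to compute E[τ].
E[τ] = 2550

M_n = X_n^2 − n is a martingale (since E[X_{n+1}^2 | F_n] = X_n^2 + 1). By OST (τ has finite mean in a bounded region), E[M_τ] = E[M_0] = X_0^2 − 0 = 25^2 = 625. Also E[M_τ] = E[X_τ^2] − E[τ]. The walk exits at 0 or 127, with P(hit 127 first) = 25/127, so E[X_τ^2] = 127^2 · 25/127 + 0 = 3175. Thus E[τ] = E[X_τ^2] − E[M_τ] = 3175 − 625 = 2550 = 25(127 − 25) = 2550.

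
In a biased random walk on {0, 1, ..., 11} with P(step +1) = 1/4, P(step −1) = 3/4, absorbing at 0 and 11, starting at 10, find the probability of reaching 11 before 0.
P(hit 11 before 0) = (1 − (3)^10) / (1 − (3)^11) = 29524/88573

Let u_k denote P(reach 11 before 0 | start at k). Boundary: u_0 = 0, u_11 = 1. Recurrence: u_k = 1/4·u_{k+1} + 3/4·u_{k-1} for 1 ≤ k ≤ 10. Try u_k = A + B·r^k with r = q/p = (3/4)/(1/4) = 3. Substitution satisfies the recurrence; boundary conditions give:
  u_k = (1 − r^k) / (1 − r^N) = (1 − (3)^10) / (1 − (3)^11) = 29524/88573.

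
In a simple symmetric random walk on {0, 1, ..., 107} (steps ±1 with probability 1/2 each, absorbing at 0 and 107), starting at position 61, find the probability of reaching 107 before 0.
P(hit 107 before 0) = 61/107

Let u_k = P(hit 107 before 0 | start at k). Then u_0 = 0, u_107 = 1, and u_k = u_{k-1}/2 + u_{k+1}/2 for 1 ≤ k ≤ 106. This harmonic recurrence is solved by u_k = k/107, giving u_61 = 61/107.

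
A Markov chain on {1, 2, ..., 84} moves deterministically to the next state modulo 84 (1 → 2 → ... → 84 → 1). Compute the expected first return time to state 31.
E[T_31 | X_0 = 31] = 84

The chain cycles deterministically, so starting at state 31 it returns in exactly 84 steps. Equivalently, the stationary distribution is uniform π_j = 1/84 for every state j, so by Kac's formula E[T_31] = 1/π_31 = 84.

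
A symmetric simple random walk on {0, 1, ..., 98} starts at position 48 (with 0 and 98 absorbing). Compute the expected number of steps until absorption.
E[τ | X_0 = 48] = 2400

Let v_k = E[τ | X_0 = k]. Boundary: v_0 = v_98 = 0. Recurrence: v_k = 1 + (v_{k-1} + v_{k+1})/2 for 1 ≤ k ≤ 97. The particular solution to v_k − (v_{k-1} + v_{k+1})/2 = 1 is v_k = −k^2. Adding homogeneous solution A + B k and matching boundaries gives v_k = k (98 − k). Substituting k = 48: v_48 = 48 · 50 = 2400.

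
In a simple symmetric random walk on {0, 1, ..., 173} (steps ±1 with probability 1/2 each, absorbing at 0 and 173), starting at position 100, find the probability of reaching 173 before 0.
P(hit 173 before 0) = 100/173

Let u_k = P(hit 173 before 0 | start at k). Then u_0 = 0, u_173 = 1, and u_k = u_{k-1}/2 + u_{k+1}/2 for 1 ≤ k ≤ 172. This harmonic recurrence is solved by u_k = k/173, giving u_100 = 100/173.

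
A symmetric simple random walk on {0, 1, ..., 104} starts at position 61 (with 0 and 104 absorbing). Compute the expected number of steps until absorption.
E[τ | X_0 = 61] = 2623

Let v_k = E[τ | X_0 = k]. Boundary: v_0 = v_104 = 0. Recurrence: v_k = 1 + (v_{k-1} + v_{k+1})/2 for 1 ≤ k ≤ 103. The particular solution to v_k − (v_{k-1} + v_{k+1})/2 = 1 is v_k = −k^2. Adding homogeneous solution A + B k and matching boundaries gives v_k = k (104 − k). Substituting k = 61: v_61 = 61 · 43 = 2623.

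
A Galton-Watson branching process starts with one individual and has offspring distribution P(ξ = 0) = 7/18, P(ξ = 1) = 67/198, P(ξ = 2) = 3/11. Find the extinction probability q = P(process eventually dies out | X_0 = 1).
q = 1

Mean offspring μ = 0·7/18 + 1·67/198 + 2·3/11 = 175/198 ≤ 1. For μ ≤ 1 with offspring not concentrated at 1, the Galton-Watson process goes extinct almost surely, so q = 1.
(Algebraic check: The pgf is f(s) = 7/18 + 67/198·s + 3/11·s². The extinction probability q is the smallest fixed point of f in [0, 1]. Setting s = f(s):
  3/11·s² + (67/198 − 1)·s + 7/18 = 0
  3/11·s² − (7/18 + 3/11)·s + 7/18 = 0
which factors as (s − 1)·(3/11·s − 7/18) = 0, giving roots s = 1 and s = (7/18)/(3/11) = 77/54. Since 77/54 ≥ 1, the smallest root in [0, 1] is s = 1.)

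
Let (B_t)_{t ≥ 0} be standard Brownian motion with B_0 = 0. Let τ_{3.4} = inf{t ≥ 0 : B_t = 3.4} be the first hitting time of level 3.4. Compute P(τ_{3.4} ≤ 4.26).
P(τ_{3.4} ≤ 4.26) = 2(1 − Φ(3.4/√4.26)) = 2(1 − Φ(1.6473)) ≈ 0.0995

By the reflection principle for standard BM, P(τ_b ≤ t) = 2 · P(B_t ≥ b). Since B_t ~ N(0, t), P(B_t ≥ 3.4) = 1 − Φ(3.4/√t) = 1 − Φ(3.4/√4.26) = 1 − Φ(1.6473) ≈ 0.04975. Doubling: P(τ_{3.4} ≤ 4.26) ≈ 2 · 0.04975 = 0.09950 ≈ 0.0995.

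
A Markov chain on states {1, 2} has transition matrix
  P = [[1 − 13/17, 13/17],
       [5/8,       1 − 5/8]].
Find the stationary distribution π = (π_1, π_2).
π_1 = 85/189, π_2 = 104/189

Solve πP = π with π_1 + π_2 = 1. From πP = π: π_1 · (1 − 13/17) + π_2 · 5/8 = π_1 ⇒ π_2 · 5/8 = π_1 · 13/17 ⇒ π_2/π_1 = (13/17)/(5/8) = 104/85. Together with π_1 + π_2 = 1:
  π_1 = (5/8)/(13/17 + 5/8) = (5/8)/(189/136) = 85/189,
  π_2 = (13/17)/(13/17 + 5/8) = (13/17)/(189/136) = 104/189.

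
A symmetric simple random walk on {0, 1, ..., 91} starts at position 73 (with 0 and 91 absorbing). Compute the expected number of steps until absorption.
E[τ | X_0 = 73] = 1314

Let v_k = E[τ | X_0 = k]. Boundary: v_0 = v_91 = 0. Recurrence: v_k = 1 + (v_{k-1} + v_{k+1})/2 for 1 ≤ k ≤ 90. The particular solution to v_k − (v_{k-1} + v_{k+1})/2 = 1 is v_k = −k^2. Adding homogeneous solution A + B k and matching boundaries gives v_k = k (91 − k). Substituting k = 73: v_73 = 73 · 18 = 1314.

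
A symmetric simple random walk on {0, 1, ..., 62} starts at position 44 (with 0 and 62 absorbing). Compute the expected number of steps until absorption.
E[τ | X_0 = 44] = 792

Let v_k = E[τ | X_0 = k]. Boundary: v_0 = v_62 = 0. Recurrence: v_k = 1 + (v_{k-1} + v_{k+1})/2 for 1 ≤ k ≤ 61. The particular solution to v_k − (v_{k-1} + v_{k+1})/2 = 1 is v_k = −k^2. Adding homogeneous solution A + B k and matching boundaries gives v_k = k (62 − k). Substituting k = 44: v_44 = 44 · 18 = 792.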